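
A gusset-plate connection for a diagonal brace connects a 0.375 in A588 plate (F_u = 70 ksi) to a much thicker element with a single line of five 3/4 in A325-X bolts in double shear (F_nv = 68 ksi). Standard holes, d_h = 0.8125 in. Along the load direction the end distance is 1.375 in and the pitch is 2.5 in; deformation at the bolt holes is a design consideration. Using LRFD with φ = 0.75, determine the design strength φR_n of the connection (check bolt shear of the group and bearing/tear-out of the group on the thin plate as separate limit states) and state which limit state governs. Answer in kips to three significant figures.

Bolt shear: A_b = π·0.75²/4 = 0.4418 in²; R_n = 68 × 0.4418 × 5 × 2 = 300.4 kips → 0.75 × 300.4 = 225 kips.
Bearing (1.2 l_c t F_u ≤ 2.4 d t F_u): upper limit = 2.4·0.75·0.375·70 = 47.25 kips.
  Edge l_c = 1.375 − 0.8125/2 = 0.9688 → r_n = 30.52 kips; interior l_c = 2.5 − 0.8125 = 1.688 → r_n = 47.25 kips.
  R_n,bearing = 1·30.52 + 4·47.25 = 219.5 kips → 0.75 × 219.5 = 165 kips.
Bearing governs: 165 kips.

165 kips (bearing governs)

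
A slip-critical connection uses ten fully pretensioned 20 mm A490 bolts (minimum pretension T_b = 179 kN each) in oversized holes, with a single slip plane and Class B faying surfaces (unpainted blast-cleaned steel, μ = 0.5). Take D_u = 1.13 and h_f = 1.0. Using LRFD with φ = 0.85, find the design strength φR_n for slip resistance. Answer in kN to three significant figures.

R_n = μ · D_u · h_f · T_b · n_s · n_b = 0.5 × 1.13 × 1.0 × 179 × 1 × 10 = 1011 kN.
Design strength φR_n = 0.85 × 1011 = 860 kN.

860 kN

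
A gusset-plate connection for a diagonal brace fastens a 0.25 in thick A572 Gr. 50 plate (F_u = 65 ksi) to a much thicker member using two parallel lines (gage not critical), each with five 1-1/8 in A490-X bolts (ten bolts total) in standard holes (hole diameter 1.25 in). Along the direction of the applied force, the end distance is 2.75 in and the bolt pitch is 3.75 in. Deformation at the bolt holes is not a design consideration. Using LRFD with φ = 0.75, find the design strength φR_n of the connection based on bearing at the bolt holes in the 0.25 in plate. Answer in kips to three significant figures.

407 kips

Per bolt r_n = 1.5 l_c t F_u ≤ 3.0 d t F_u; upper limit = 3.0 × 1.125 × 0.25 × 65 = 54.84 kips.
Edge bolt: l_c = 2.75 − 1.25/2 = 2.125 in → 1.5 × 2.125 × 0.25 × 65 = 51.8 → r_n = 51.8 kips.
Interior bolts: l_c = 3.75 − 1.25 = 2.5 in → 1.5 × 2.5 × 0.25 × 65 = 60.94 → r_n = 54.84 kips.
R_n = 2 × 51.8 + 8 × 54.84 = 542.3 kips.
Design strength φR_n = 0.75 × 542.3 = 407 kips.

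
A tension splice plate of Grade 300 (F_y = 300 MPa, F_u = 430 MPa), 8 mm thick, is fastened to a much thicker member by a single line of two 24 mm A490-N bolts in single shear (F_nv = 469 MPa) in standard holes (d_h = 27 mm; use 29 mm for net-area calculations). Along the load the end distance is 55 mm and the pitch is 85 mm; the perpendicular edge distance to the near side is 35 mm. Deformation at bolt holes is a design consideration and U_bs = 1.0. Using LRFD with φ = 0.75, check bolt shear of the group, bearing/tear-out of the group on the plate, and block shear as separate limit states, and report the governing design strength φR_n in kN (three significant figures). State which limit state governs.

Bolt shear: A_b = π·24²/4 = 452.4 mm²; R_n = 469 × 452.4 × 2 × 1 / 1000 = 424.3 kN → 0.75 × 424.3 = 318 kN.
Bearing: edge l_c = 41.5, r_n = 171.3 kN; interior l_c = 58, r_n = 198.1 kN; R_n = 171.3 + 1·198.1 = 369.5 kN → 277 kN.
Block shear: A_gv = 1120, A_nv = 772, A_nt = 164 mm²; R_n = min(0.6F_uA_nv, 0.6F_yA_gv) + U_bs·F_u·A_nt = 269.7 kN → 202 kN.
Block shear governs: 202 kN.

202 kN (block shear governs)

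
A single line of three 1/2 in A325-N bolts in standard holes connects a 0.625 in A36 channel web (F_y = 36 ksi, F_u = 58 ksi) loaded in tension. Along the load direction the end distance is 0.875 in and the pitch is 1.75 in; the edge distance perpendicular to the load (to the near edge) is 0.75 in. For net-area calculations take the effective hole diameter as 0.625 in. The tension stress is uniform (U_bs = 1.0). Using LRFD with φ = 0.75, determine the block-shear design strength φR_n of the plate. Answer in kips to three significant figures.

56.2 kips

Shear plane L_v = 0.875 + 2·1.75 = 4.375 in; A_gv = 4.375 × 0.625 = 2.734 in².
A_nv = (4.375 − 2.5·0.625) × 0.625 = 1.758 in².
A_nt = (0.75 − 0.5·0.625) × 0.625 = 0.2734 in².
0.6 F_u A_nv = 61.17 kips; 0.6 F_y A_gv = 59.06 kips → shear yielding governs the shear term.
R_n = 59.06 + 1.0 × 58 × 0.2734 = 74.92 kips.
Design strength φR_n = 0.75 × 74.92 = 56.2 kips.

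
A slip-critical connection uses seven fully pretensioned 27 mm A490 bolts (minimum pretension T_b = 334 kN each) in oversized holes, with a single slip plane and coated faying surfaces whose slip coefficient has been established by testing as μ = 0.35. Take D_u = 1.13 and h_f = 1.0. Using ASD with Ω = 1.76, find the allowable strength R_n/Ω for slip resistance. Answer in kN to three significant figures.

R_n = μ · D_u · h_f · T_b · n_s · n_b = 0.35 × 1.13 × 1.0 × 334 × 1 × 7 = 924.7 kN.
Allowable strength R_n/Ω = 924.7 / 1.76 = 525 kN.

525 kN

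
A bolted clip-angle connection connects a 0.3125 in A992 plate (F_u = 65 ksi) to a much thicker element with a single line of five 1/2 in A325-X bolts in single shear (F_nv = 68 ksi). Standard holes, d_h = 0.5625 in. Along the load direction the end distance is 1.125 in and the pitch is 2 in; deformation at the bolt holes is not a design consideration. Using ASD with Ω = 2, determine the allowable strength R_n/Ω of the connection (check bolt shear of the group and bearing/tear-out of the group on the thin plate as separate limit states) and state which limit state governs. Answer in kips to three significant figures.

33.4 kips (bolt shear governs)

Bolt shear: A_b = π·0.5²/4 = 0.1963 in²; R_n = 68 × 0.1963 × 5 × 1 = 66.76 kips → 66.76 / 2 = 33.4 kips.
Bearing (1.5 l_c t F_u ≤ 3.0 d t F_u): upper limit = 3.0·0.5·0.3125·65 = 30.47 kips.
  Edge l_c = 1.125 − 0.5625/2 = 0.8438 → r_n = 25.71 kips; interior l_c = 2 − 0.5625 = 1.438 → r_n = 30.47 kips.
  R_n,bearing = 1·25.71 + 4·30.47 = 147.6 kips → 147.6 / 2 = 73.8 kips.
Bolt shear governs: 33.4 kips.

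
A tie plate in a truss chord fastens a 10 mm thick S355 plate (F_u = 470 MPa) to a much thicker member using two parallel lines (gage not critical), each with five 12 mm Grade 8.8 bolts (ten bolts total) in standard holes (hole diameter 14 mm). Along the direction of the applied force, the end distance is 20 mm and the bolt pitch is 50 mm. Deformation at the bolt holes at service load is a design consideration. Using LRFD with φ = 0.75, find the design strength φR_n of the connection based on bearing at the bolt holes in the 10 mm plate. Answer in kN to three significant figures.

Per bolt r_n = 1.2 l_c t F_u ≤ 2.4 d t F_u; upper limit = 2.4 × 12 × 10 × 470 / 1000 = 135.4 kN.
Edge bolt: l_c = 20 − 14/2 = 13 mm → 1.2 × 13 × 10 × 470 / 1000 = 73.32 → r_n = 73.32 kN.
Interior bolts: l_c = 50 − 14 = 36 mm → 1.2 × 36 × 10 × 470 / 1000 = 203 → r_n = 135.4 kN.
R_n = 2 × 73.32 + 8 × 135.4 = 1230 kN.
Design strength φR_n = 0.75 × 1230 = 922 kN.

922 kN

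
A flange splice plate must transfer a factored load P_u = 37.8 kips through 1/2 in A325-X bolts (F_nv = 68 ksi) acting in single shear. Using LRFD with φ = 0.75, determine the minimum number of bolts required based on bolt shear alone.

4 bolts

A_b = π·0.5²/4 = 0.1963 in².
Per-bolt design strength φR_n = 0.75 × 68 × 0.1963 × 1 = 10.01 kips.
n ≥ 37.8 / 10.01 = 3.775 → use 4 bolts.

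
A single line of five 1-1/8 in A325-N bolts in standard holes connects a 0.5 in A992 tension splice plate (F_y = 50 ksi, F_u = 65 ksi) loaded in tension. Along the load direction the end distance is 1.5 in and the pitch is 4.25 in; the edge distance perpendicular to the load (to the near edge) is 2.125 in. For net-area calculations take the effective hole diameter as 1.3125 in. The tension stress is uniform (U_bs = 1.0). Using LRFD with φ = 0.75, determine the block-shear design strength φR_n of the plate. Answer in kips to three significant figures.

220 kips

Shear plane L_v = 1.5 + 4·4.25 = 18.5 in; A_gv = 18.5 × 0.5 = 9.25 in².
A_nv = (18.5 − 4.5·1.3125) × 0.5 = 6.297 in².
A_nt = (2.125 − 0.5·1.3125) × 0.5 = 0.7344 in².
0.6 F_u A_nv = 245.6 kips; 0.6 F_y A_gv = 277.5 kips → shear rupture governs the shear term.
R_n = 245.6 + 1.0 × 65 × 0.7344 = 293.3 kips.
Design strength φR_n = 0.75 × 293.3 = 220 kips.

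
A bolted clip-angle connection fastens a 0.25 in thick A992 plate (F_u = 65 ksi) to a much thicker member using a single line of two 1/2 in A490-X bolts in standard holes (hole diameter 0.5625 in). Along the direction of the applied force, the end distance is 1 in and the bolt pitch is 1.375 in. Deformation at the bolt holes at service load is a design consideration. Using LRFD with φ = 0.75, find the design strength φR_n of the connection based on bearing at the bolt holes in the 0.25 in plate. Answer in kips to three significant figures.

Per bolt r_n = 1.2 l_c t F_u ≤ 2.4 d t F_u; upper limit = 2.4 × 0.5 × 0.25 × 65 = 19.5 kips.
Edge bolt: l_c = 1 − 0.5625/2 = 0.7188 in → 1.2 × 0.7188 × 0.25 × 65 = 14.02 → r_n = 14.02 kips.
Interior bolts: l_c = 1.375 − 0.5625 = 0.8125 in → 1.2 × 0.8125 × 0.25 × 65 = 15.84 → r_n = 15.84 kips.
R_n = 1 × 14.02 + 1 × 15.84 = 29.86 kips.
Design strength φR_n = 0.75 × 29.86 = 22.4 kips.

22.4 kips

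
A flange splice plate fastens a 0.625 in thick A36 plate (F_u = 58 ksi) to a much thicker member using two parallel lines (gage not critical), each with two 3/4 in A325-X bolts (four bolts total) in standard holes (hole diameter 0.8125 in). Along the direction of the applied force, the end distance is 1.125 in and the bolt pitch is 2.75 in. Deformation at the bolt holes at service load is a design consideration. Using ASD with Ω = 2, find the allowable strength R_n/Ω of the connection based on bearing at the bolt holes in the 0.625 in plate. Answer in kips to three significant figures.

Per bolt r_n = 1.2 l_c t F_u ≤ 2.4 d t F_u; upper limit = 2.4 × 0.75 × 0.625 × 58 = 65.25 kips.
Edge bolt: l_c = 1.125 − 0.8125/2 = 0.7188 in → 1.2 × 0.7188 × 0.625 × 58 = 31.27 → r_n = 31.27 kips.
Interior bolts: l_c = 2.75 − 0.8125 = 1.938 in → 1.2 × 1.938 × 0.625 × 58 = 84.28 → r_n = 65.25 kips.
R_n = 2 × 31.27 + 2 × 65.25 = 193 kips.
Allowable strength R_n/Ω = 193 / 2 = 96.5 kips.

96.5 kips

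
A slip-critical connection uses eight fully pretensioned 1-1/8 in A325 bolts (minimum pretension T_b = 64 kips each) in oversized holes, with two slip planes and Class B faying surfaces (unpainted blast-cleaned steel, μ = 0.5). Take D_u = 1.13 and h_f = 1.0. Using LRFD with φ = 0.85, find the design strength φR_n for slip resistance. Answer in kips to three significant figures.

492 kips

R_n = μ · D_u · h_f · T_b · n_s · n_b = 0.5 × 1.13 × 1.0 × 64 × 2 × 8 = 578.6 kips.
Design strength φR_n = 0.85 × 578.6 = 492 kips.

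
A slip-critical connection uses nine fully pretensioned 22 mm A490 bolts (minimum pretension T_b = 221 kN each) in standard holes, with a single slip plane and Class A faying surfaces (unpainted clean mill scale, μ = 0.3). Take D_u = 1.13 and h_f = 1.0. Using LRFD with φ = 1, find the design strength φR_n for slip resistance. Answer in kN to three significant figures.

R_n = μ · D_u · h_f · T_b · n_s · n_b = 0.3 × 1.13 × 1.0 × 221 × 1 × 9 = 674.3 kN.
Design strength φR_n = 1 × 674.3 = 674 kN.

674 kN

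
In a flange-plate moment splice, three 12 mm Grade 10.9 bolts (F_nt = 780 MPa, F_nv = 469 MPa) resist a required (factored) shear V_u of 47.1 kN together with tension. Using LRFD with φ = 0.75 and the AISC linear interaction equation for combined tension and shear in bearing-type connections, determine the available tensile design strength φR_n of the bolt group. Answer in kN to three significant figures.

180 kN

A_b = π·12²/4 = 113.1 mm²; f_rv = 47.1 × 1000 / (3 × 113.1) = 138.8 MPa.
F'_nt = 1.3 F_nt − (F_nt / φF_nv) f_rv = 1.3·780 − (780/(0.75·469))·138.8 = 706.2 MPa, capped at F_nt → F'_nt = 706.2 MPa.
R_n = F'_nt · A_b · n = 706.2 × 113.1 × 3 / 1000 = 239.6 kN.
Design strength φR_n = 0.75 × 239.6 = 180 kN.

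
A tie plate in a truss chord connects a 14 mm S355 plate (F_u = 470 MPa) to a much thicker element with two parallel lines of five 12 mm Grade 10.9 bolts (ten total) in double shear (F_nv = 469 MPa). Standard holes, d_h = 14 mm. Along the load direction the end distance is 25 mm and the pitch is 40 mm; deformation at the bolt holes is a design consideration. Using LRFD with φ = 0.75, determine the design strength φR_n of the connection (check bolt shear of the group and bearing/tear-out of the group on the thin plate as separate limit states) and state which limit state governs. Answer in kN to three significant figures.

796 kN (bolt shear governs)

Bolt shear: A_b = π·12²/4 = 113.1 mm²; R_n = 469 × 113.1 × 10 × 2 / 1000 = 1061 kN → 0.75 × 1061 = 796 kN.
Bearing (1.2 l_c t F_u ≤ 2.4 d t F_u): upper limit = 2.4·12·14·470 / 1000 = 189.5 kN.
  Edge l_c = 25 − 14/2 = 18 → r_n = 142.1 kN; interior l_c = 40 − 14 = 26 → r_n = 189.5 kN.
  R_n,bearing = 2·142.1 + 8·189.5 = 1800 kN → 0.75 × 1800 = 1350 kN.
Bolt shear governs: 796 kN.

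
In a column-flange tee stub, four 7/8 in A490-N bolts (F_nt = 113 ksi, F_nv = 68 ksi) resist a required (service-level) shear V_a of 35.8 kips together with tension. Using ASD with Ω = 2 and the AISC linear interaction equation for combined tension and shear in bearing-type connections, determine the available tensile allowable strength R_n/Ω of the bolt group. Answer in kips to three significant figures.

117 kips

A_b = π·0.875²/4 = 0.6013 in²; f_rv = 35.8 / (4 × 0.6013) = 14.88 ksi.
F'_nt = 1.3 F_nt − (Ω F_nt / F_nv) f_rv = 1.3·113 − (2·113/68)·14.88 = 97.43 ksi, capped at F_nt → F'_nt = 97.43 ksi.
R_n = F'_nt · A_b · n = 97.43 × 0.6013 × 4 = 234.4 kips.
Allowable strength R_n/Ω = 234.4 / 2 = 117 kips.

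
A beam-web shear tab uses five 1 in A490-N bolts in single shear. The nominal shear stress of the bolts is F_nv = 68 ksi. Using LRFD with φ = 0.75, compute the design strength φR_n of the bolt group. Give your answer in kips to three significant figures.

200 kips

A_b = π × 1² / 4 = 0.7854 in².
R_n = F_nv · A_b · n · n_s = 68 × 0.7854 × 5 × 1 = 267 kips.
Design strength φR_n = 0.75 × 267 = 200 kips.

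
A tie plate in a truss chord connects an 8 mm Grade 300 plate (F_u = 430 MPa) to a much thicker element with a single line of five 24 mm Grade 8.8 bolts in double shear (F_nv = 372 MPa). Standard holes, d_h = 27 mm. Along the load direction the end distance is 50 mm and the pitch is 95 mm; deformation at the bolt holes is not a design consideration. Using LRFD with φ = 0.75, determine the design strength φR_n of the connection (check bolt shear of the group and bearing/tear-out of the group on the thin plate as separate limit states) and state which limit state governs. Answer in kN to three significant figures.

884 kN (bearing governs)

Bolt shear: A_b = π·24²/4 = 452.4 mm²; R_n = 372 × 452.4 × 5 × 2 / 1000 = 1683 kN → 0.75 × 1683 = 1260 kN.
Bearing (1.5 l_c t F_u ≤ 3.0 d t F_u): upper limit = 3.0·24·8·430 / 1000 = 247.7 kN.
  Edge l_c = 50 − 27/2 = 36.5 → r_n = 188.3 kN; interior l_c = 95 − 27 = 68 → r_n = 247.7 kN.
  R_n,bearing = 1·188.3 + 4·247.7 = 1179 kN → 0.75 × 1179 = 884 kN.
Bearing governs: 884 kN.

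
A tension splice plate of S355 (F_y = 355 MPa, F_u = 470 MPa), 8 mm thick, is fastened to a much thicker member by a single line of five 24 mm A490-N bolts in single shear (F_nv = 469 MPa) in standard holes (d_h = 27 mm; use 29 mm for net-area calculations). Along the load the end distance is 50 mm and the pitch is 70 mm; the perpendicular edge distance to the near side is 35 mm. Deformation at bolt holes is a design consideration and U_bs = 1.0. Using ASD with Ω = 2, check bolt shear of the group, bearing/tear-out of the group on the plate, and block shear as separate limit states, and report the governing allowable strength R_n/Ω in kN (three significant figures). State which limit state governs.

264 kN (block shear governs)

Bolt shear: A_b = π·24²/4 = 452.4 mm²; R_n = 469 × 452.4 × 5 × 1 / 1000 = 1061 kN → 1061 / 2 = 530 kN.
Bearing: edge l_c = 36.5, r_n = 164.7 kN; interior l_c = 43, r_n = 194 kN; R_n = 164.7 + 4·194 = 940.8 kN → 470 kN.
Block shear: A_gv = 2640, A_nv = 1596, A_nt = 164 mm²; R_n = min(0.6F_uA_nv, 0.6F_yA_gv) + U_bs·F_u·A_nt = 527.2 kN → 264 kN.
Block shear governs: 264 kN.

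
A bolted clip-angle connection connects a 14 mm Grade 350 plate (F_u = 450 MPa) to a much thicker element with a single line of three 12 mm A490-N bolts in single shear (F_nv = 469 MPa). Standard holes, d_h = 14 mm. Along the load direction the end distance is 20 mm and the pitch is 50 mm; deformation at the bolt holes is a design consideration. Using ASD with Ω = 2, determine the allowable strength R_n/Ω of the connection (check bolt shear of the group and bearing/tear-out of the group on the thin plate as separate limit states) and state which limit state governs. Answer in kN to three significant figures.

79.6 kN (bolt shear governs)

Bolt shear: A_b = π·12²/4 = 113.1 mm²; R_n = 469 × 113.1 × 3 × 1 / 1000 = 159.1 kN → 159.1 / 2 = 79.6 kN.
Bearing (1.2 l_c t F_u ≤ 2.4 d t F_u): upper limit = 2.4·12·14·450 / 1000 = 181.4 kN.
  Edge l_c = 20 − 14/2 = 13 → r_n = 98.28 kN; interior l_c = 50 − 14 = 36 → r_n = 181.4 kN.
  R_n,bearing = 1·98.28 + 2·181.4 = 461.2 kN → 461.2 / 2 = 231 kN.
Bolt shear governs: 79.6 kN.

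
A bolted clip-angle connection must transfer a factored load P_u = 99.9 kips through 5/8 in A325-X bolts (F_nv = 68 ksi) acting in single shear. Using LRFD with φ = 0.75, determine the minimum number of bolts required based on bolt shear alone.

7 bolts

A_b = π·0.625²/4 = 0.3068 in².
Per-bolt design strength φR_n = 0.75 × 68 × 0.3068 × 1 = 15.65 kips.
n ≥ 99.9 / 15.65 = 6.385 → use 7 bolts.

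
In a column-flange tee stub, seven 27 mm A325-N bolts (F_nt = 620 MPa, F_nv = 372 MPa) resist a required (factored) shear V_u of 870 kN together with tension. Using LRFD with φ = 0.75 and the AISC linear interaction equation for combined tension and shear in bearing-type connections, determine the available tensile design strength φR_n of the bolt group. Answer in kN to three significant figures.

A_b = π·27²/4 = 572.6 mm²; f_rv = 870 × 1000 / (7 × 572.6) = 217.1 MPa.
F'_nt = 1.3 F_nt − (F_nt / φF_nv) f_rv = 1.3·620 − (620/(0.75·372))·217.1 = 323.6 MPa, capped at F_nt → F'_nt = 323.6 MPa.
R_n = F'_nt · A_b · n = 323.6 × 572.6 × 7 / 1000 = 1297 kN.
Design strength φR_n = 0.75 × 1297 = 973 kN.

973 kN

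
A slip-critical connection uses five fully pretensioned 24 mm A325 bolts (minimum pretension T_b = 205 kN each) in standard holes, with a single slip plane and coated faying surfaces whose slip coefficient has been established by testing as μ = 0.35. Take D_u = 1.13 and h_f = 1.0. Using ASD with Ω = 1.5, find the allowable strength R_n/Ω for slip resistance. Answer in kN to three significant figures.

270 kN

R_n = μ · D_u · h_f · T_b · n_s · n_b = 0.35 × 1.13 × 1.0 × 205 × 1 × 5 = 405.4 kN.
Allowable strength R_n/Ω = 405.4 / 1.5 = 270 kN.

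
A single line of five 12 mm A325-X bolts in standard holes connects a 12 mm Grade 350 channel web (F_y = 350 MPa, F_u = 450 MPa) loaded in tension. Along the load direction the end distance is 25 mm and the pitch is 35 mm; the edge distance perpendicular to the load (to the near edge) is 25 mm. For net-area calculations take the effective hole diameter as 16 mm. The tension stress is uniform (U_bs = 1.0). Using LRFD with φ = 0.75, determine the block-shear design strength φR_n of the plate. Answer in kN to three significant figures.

295 kN

Shear plane L_v = 25 + 4·35 = 165 mm; A_gv = 165 × 12 = 1980 mm².
A_nv = (165 − 4.5·16) × 12 = 1116 mm².
A_nt = (25 − 0.5·16) × 12 = 204 mm².
0.6 F_u A_nv = 301.3 kN; 0.6 F_y A_gv = 415.8 kN → shear rupture governs the shear term.
R_n = 301.3 + 1.0 × 450 × 204 / 1000 = 393.1 kN.
Design strength φR_n = 0.75 × 393.1 = 295 kN.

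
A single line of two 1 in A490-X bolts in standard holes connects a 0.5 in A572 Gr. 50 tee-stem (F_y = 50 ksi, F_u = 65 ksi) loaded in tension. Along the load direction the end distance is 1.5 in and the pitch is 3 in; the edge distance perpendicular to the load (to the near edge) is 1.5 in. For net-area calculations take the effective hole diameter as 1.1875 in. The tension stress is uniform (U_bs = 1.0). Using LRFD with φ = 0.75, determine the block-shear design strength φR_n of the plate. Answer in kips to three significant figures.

Shear plane L_v = 1.5 + 1·3 = 4.5 in; A_gv = 4.5 × 0.5 = 2.25 in².
A_nv = (4.5 − 1.5·1.1875) × 0.5 = 1.359 in².
A_nt = (1.5 − 0.5·1.1875) × 0.5 = 0.4531 in².
0.6 F_u A_nv = 53.02 kips; 0.6 F_y A_gv = 67.5 kips → shear rupture governs the shear term.
R_n = 53.02 + 1.0 × 65 × 0.4531 = 82.47 kips.
Design strength φR_n = 0.75 × 82.47 = 61.9 kips.

61.9 kips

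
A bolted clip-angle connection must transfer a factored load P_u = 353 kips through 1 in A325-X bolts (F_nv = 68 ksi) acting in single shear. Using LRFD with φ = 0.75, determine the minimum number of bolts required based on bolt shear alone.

A_b = π·1²/4 = 0.7854 in².
Per-bolt design strength φR_n = 0.75 × 68 × 0.7854 × 1 = 40.06 kips.
n ≥ 353 / 40.06 = 8.813 → use 9 bolts.

9 bolts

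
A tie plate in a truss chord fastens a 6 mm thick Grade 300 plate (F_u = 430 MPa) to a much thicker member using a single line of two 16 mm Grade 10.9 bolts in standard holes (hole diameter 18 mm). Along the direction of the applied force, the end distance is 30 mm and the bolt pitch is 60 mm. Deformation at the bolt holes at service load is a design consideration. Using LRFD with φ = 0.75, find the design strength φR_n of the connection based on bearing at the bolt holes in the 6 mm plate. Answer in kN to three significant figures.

Per bolt r_n = 1.2 l_c t F_u ≤ 2.4 d t F_u; upper limit = 2.4 × 16 × 6 × 430 / 1000 = 99.07 kN.
Edge bolt: l_c = 30 − 18/2 = 21 mm → 1.2 × 21 × 6 × 430 / 1000 = 65.02 → r_n = 65.02 kN.
Interior bolts: l_c = 60 − 18 = 42 mm → 1.2 × 42 × 6 × 430 / 1000 = 130 → r_n = 99.07 kN.
R_n = 1 × 65.02 + 1 × 99.07 = 164.1 kN.
Design strength φR_n = 0.75 × 164.1 = 123 kN.

123 kN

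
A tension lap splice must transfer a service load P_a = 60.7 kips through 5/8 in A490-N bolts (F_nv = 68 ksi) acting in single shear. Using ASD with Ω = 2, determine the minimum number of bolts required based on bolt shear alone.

A_b = π·0.625²/4 = 0.3068 in².
Per-bolt allowable strength R_n/Ω = 68 × 0.3068 × 1 / 2 = 10.43 kips.
n ≥ 60.7 / 10.43 = 5.819 → use 6 bolts.

6 bolts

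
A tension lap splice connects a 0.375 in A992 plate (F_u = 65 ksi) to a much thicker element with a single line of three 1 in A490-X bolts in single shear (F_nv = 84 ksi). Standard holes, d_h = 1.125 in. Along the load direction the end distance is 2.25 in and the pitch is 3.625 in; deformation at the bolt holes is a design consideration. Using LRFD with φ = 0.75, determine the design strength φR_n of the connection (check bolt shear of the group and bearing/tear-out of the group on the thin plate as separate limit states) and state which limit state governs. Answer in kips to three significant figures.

Bolt shear: A_b = π·1²/4 = 0.7854 in²; R_n = 84 × 0.7854 × 3 × 1 = 197.9 kips → 0.75 × 197.9 = 148 kips.
Bearing (1.2 l_c t F_u ≤ 2.4 d t F_u): upper limit = 2.4·1·0.375·65 = 58.5 kips.
  Edge l_c = 2.25 − 1.125/2 = 1.688 → r_n = 49.36 kips; interior l_c = 3.625 − 1.125 = 2.5 → r_n = 58.5 kips.
  R_n,bearing = 1·49.36 + 2·58.5 = 166.4 kips → 0.75 × 166.4 = 125 kips.
Bearing governs: 125 kips.

125 kips (bearing governs)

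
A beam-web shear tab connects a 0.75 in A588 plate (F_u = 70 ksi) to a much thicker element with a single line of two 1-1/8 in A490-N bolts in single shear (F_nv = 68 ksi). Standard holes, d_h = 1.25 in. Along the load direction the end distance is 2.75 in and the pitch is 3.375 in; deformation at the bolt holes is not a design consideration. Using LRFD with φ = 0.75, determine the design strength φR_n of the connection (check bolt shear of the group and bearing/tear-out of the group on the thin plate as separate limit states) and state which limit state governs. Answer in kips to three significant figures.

Bolt shear: A_b = π·1.125²/4 = 0.994 in²; R_n = 68 × 0.994 × 2 × 1 = 135.2 kips → 0.75 × 135.2 = 101 kips.
Bearing (1.5 l_c t F_u ≤ 3.0 d t F_u): upper limit = 3.0·1.125·0.75·70 = 177.2 kips.
  Edge l_c = 2.75 − 1.25/2 = 2.125 → r_n = 167.3 kips; interior l_c = 3.375 − 1.25 = 2.125 → r_n = 167.3 kips.
  R_n,bearing = 1·167.3 + 1·167.3 = 334.7 kips → 0.75 × 334.7 = 251 kips.
Bolt shear governs: 101 kips.

101 kips (bolt shear governs)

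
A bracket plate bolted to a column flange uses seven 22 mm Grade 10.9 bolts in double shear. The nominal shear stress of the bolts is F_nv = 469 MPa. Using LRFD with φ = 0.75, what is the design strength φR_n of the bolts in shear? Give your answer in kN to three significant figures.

1870 kN

A_b = π × 22² / 4 = 380.1 mm².
R_n = F_nv · A_b · n · n_s = 469 × 380.1 × 7 × 2 / 1000 = 2496 kN.
Design strength φR_n = 0.75 × 2496 = 1870 kN.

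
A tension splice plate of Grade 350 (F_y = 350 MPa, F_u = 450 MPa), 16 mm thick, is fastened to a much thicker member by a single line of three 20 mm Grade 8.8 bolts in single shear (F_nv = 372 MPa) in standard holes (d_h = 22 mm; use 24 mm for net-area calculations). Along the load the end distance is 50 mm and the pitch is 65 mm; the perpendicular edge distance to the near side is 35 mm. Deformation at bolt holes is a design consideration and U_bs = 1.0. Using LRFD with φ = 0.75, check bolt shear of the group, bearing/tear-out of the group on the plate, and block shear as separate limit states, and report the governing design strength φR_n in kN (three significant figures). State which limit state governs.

263 kN (bolt shear governs)

Bolt shear: A_b = π·20²/4 = 314.2 mm²; R_n = 372 × 314.2 × 3 × 1 / 1000 = 350.6 kN → 0.75 × 350.6 = 263 kN.
Bearing: edge l_c = 39, r_n = 337 kN; interior l_c = 43, r_n = 345.6 kN; R_n = 337 + 2·345.6 = 1028 kN → 771 kN.
Block shear: A_gv = 2880, A_nv = 1920, A_nt = 368 mm²; R_n = min(0.6F_uA_nv, 0.6F_yA_gv) + U_bs·F_u·A_nt = 684 kN → 513 kN.
Bolt shear governs: 263 kN.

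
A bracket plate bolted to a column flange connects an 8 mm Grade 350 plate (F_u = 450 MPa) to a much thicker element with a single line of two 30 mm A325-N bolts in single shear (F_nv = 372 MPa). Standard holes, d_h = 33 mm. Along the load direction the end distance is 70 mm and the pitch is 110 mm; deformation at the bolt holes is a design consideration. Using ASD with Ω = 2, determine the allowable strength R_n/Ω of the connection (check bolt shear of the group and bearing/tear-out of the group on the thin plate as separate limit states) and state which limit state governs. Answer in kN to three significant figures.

245 kN (bearing governs)

Bolt shear: A_b = π·30²/4 = 706.9 mm²; R_n = 372 × 706.9 × 2 × 1 / 1000 = 525.9 kN → 525.9 / 2 = 263 kN.
Bearing (1.2 l_c t F_u ≤ 2.4 d t F_u): upper limit = 2.4·30·8·450 / 1000 = 259.2 kN.
  Edge l_c = 70 − 33/2 = 53.5 → r_n = 231.1 kN; interior l_c = 110 − 33 = 77 → r_n = 259.2 kN.
  R_n,bearing = 1·231.1 + 1·259.2 = 490.3 kN → 490.3 / 2 = 245 kN.
Bearing governs: 245 kN.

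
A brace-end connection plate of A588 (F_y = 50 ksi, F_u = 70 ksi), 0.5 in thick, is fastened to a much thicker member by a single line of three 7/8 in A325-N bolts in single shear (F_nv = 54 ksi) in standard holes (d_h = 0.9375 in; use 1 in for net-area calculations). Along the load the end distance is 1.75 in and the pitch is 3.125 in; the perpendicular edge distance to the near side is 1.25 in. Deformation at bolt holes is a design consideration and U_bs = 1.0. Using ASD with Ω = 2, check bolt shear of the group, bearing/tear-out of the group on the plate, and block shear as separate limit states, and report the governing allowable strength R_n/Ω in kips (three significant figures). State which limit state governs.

Bolt shear: A_b = π·0.875²/4 = 0.6013 in²; R_n = 54 × 0.6013 × 3 × 1 = 97.41 kips → 97.41 / 2 = 48.7 kips.
Bearing: edge l_c = 1.281, r_n = 53.81 kips; interior l_c = 2.188, r_n = 73.5 kips; R_n = 53.81 + 2·73.5 = 200.8 kips → 100 kips.
Block shear: A_gv = 4, A_nv = 2.75, A_nt = 0.375 in²; R_n = min(0.6F_uA_nv, 0.6F_yA_gv) + U_bs·F_u·A_nt = 141.8 kips → 70.9 kips.
Bolt shear governs: 48.7 kips.

48.7 kips (bolt shear governs)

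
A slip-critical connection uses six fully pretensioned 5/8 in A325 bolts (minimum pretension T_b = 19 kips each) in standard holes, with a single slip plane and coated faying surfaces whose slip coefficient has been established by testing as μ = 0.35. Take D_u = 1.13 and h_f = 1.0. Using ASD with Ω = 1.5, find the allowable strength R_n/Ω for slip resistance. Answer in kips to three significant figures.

30.1 kips

R_n = μ · D_u · h_f · T_b · n_s · n_b = 0.35 × 1.13 × 1.0 × 19 × 1 × 6 = 45.09 kips.
Allowable strength R_n/Ω = 45.09 / 1.5 = 30.1 kips.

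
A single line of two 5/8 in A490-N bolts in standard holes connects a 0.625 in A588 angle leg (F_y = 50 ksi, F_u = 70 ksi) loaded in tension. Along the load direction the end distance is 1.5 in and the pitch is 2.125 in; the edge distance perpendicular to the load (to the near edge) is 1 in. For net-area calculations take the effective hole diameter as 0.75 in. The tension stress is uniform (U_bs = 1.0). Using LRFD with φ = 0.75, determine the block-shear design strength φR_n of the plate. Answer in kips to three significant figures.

69.7 kips

Shear plane L_v = 1.5 + 1·2.125 = 3.625 in; A_gv = 3.625 × 0.625 = 2.266 in².
A_nv = (3.625 − 1.5·0.75) × 0.625 = 1.562 in².
A_nt = (1 − 0.5·0.75) × 0.625 = 0.3906 in².
0.6 F_u A_nv = 65.62 kips; 0.6 F_y A_gv = 67.97 kips → shear rupture governs the shear term.
R_n = 65.62 + 1.0 × 70 × 0.3906 = 92.97 kips.
Design strength φR_n = 0.75 × 92.97 = 69.7 kips.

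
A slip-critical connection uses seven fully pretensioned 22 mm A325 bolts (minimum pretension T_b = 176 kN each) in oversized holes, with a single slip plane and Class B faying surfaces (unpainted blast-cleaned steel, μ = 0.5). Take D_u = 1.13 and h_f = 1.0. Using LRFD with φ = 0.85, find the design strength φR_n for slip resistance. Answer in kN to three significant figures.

R_n = μ · D_u · h_f · T_b · n_s · n_b = 0.5 × 1.13 × 1.0 × 176 × 1 × 7 = 696.1 kN.
Design strength φR_n = 0.85 × 696.1 = 592 kN.

592 kN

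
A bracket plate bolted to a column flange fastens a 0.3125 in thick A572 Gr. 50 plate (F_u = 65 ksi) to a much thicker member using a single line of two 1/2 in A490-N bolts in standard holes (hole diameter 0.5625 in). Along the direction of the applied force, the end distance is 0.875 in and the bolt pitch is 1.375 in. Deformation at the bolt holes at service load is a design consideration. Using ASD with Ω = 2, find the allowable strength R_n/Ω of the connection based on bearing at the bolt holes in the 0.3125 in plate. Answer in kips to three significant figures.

17.1 kips

Per bolt r_n = 1.2 l_c t F_u ≤ 2.4 d t F_u; upper limit = 2.4 × 0.5 × 0.3125 × 65 = 24.38 kips.
Edge bolt: l_c = 0.875 − 0.5625/2 = 0.5938 in → 1.2 × 0.5938 × 0.3125 × 65 = 14.47 → r_n = 14.47 kips.
Interior bolts: l_c = 1.375 − 0.5625 = 0.8125 in → 1.2 × 0.8125 × 0.3125 × 65 = 19.8 → r_n = 19.8 kips.
R_n = 1 × 14.47 + 1 × 19.8 = 34.28 kips.
Allowable strength R_n/Ω = 34.28 / 2 = 17.1 kips.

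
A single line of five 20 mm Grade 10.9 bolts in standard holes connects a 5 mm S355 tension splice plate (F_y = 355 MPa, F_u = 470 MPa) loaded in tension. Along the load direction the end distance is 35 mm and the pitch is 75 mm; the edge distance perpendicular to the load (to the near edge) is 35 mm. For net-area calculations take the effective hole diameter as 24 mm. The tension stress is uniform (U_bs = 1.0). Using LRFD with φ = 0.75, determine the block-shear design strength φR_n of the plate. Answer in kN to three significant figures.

281 kN

Shear plane L_v = 35 + 4·75 = 335 mm; A_gv = 335 × 5 = 1675 mm².
A_nv = (335 − 4.5·24) × 5 = 1135 mm².
A_nt = (35 − 0.5·24) × 5 = 115 mm².
0.6 F_u A_nv = 320.1 kN; 0.6 F_y A_gv = 356.8 kN → shear rupture governs the shear term.
R_n = 320.1 + 1.0 × 470 × 115 / 1000 = 374.1 kN.
Design strength φR_n = 0.75 × 374.1 = 281 kN.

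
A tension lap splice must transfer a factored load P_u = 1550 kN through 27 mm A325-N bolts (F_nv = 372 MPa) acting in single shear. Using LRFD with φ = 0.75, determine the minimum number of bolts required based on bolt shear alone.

10 bolts

A_b = π·27²/4 = 572.6 mm².
Per-bolt design strength φR_n = 0.75 × 372 × 572.6 × 1 / 1000 = 159.7 kN.
n ≥ 1550 / 159.7 = 9.703 → use 10 bolts.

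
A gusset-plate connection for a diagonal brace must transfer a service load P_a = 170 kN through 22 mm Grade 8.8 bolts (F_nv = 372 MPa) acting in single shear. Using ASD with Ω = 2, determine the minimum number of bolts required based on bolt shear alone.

3 bolts

A_b = π·22²/4 = 380.1 mm².
Per-bolt allowable strength R_n/Ω = 372 × 380.1 × 1 / 1000 / 2 = 70.7 kN.
n ≥ 170 / 70.7 = 2.404 → use 3 bolts.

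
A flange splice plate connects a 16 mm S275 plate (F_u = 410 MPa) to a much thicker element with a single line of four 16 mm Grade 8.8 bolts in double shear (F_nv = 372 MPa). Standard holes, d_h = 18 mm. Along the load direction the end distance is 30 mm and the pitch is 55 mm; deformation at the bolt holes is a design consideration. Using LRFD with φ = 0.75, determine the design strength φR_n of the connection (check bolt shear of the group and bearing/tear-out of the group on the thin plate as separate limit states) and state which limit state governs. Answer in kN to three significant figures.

Bolt shear: A_b = π·16²/4 = 201.1 mm²; R_n = 372 × 201.1 × 4 × 2 / 1000 = 598.4 kN → 0.75 × 598.4 = 449 kN.
Bearing (1.2 l_c t F_u ≤ 2.4 d t F_u): upper limit = 2.4·16·16·410 / 1000 = 251.9 kN.
  Edge l_c = 30 − 18/2 = 21 → r_n = 165.3 kN; interior l_c = 55 − 18 = 37 → r_n = 251.9 kN.
  R_n,bearing = 1·165.3 + 3·251.9 = 921 kN → 0.75 × 921 = 691 kN.
Bolt shear governs: 449 kN.

449 kN (bolt shear governs)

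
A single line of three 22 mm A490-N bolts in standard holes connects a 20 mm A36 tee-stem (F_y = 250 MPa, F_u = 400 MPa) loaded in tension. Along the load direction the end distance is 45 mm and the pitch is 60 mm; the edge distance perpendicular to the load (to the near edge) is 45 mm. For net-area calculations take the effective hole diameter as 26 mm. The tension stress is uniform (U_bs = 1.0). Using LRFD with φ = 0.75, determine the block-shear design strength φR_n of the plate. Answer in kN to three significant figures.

Shear plane L_v = 45 + 2·60 = 165 mm; A_gv = 165 × 20 = 3300 mm².
A_nv = (165 − 2.5·26) × 20 = 2000 mm².
A_nt = (45 − 0.5·26) × 20 = 640 mm².
0.6 F_u A_nv = 480 kN; 0.6 F_y A_gv = 495 kN → shear rupture governs the shear term.
R_n = 480 + 1.0 × 400 × 640 / 1000 = 736 kN.
Design strength φR_n = 0.75 × 736 = 552 kN.

552 kN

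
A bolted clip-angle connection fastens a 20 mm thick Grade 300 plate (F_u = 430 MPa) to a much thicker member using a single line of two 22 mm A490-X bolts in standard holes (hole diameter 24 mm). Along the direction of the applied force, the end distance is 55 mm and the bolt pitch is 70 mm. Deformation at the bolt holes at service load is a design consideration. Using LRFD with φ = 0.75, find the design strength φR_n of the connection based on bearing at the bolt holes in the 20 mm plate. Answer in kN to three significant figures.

673 kN

Per bolt r_n = 1.2 l_c t F_u ≤ 2.4 d t F_u; upper limit = 2.4 × 22 × 20 × 430 / 1000 = 454.1 kN.
Edge bolt: l_c = 55 − 24/2 = 43 mm → 1.2 × 43 × 20 × 430 / 1000 = 443.8 → r_n = 443.8 kN.
Interior bolts: l_c = 70 − 24 = 46 mm → 1.2 × 46 × 20 × 430 / 1000 = 474.7 → r_n = 454.1 kN.
R_n = 1 × 443.8 + 1 × 454.1 = 897.8 kN.
Design strength φR_n = 0.75 × 897.8 = 673 kN.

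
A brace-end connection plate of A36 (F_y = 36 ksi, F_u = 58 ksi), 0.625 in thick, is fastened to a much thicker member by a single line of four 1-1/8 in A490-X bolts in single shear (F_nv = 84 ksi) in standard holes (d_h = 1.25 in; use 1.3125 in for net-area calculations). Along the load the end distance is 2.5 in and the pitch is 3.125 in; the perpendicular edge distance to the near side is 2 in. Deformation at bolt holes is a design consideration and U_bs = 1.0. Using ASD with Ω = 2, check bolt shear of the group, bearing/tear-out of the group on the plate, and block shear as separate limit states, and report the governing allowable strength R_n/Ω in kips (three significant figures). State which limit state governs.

104 kips (block shear governs)

Bolt shear: A_b = π·1.125²/4 = 0.994 in²; R_n = 84 × 0.994 × 4 × 1 = 334 kips → 334 / 2 = 167 kips.
Bearing: edge l_c = 1.875, r_n = 81.56 kips; interior l_c = 1.875, r_n = 81.56 kips; R_n = 81.56 + 3·81.56 = 326.2 kips → 163 kips.
Block shear: A_gv = 7.422, A_nv = 4.551, A_nt = 0.8398 in²; R_n = min(0.6F_uA_nv, 0.6F_yA_gv) + U_bs·F_u·A_nt = 207.1 kips → 104 kips.
Block shear governs: 104 kips.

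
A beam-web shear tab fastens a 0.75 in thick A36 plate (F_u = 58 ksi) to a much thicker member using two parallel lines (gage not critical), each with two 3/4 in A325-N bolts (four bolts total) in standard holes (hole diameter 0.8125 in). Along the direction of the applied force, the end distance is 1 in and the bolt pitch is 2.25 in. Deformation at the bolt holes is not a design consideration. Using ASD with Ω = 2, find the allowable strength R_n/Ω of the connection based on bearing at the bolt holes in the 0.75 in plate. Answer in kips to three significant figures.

Per bolt r_n = 1.5 l_c t F_u ≤ 3.0 d t F_u; upper limit = 3.0 × 0.75 × 0.75 × 58 = 97.88 kips.
Edge bolt: l_c = 1 − 0.8125/2 = 0.5938 in → 1.5 × 0.5938 × 0.75 × 58 = 38.74 → r_n = 38.74 kips.
Interior bolts: l_c = 2.25 − 0.8125 = 1.438 in → 1.5 × 1.438 × 0.75 × 58 = 93.8 → r_n = 93.8 kips.
R_n = 2 × 38.74 + 2 × 93.8 = 265.1 kips.
Allowable strength R_n/Ω = 265.1 / 2 = 133 kips.

133 kips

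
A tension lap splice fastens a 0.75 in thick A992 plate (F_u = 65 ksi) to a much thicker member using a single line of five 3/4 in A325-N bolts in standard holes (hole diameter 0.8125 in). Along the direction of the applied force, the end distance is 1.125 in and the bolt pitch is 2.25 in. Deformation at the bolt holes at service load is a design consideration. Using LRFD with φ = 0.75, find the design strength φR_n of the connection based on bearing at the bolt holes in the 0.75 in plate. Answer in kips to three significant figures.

Per bolt r_n = 1.2 l_c t F_u ≤ 2.4 d t F_u; upper limit = 2.4 × 0.75 × 0.75 × 65 = 87.75 kips.
Edge bolt: l_c = 1.125 − 0.8125/2 = 0.7188 in → 1.2 × 0.7188 × 0.75 × 65 = 42.05 → r_n = 42.05 kips.
Interior bolts: l_c = 2.25 − 0.8125 = 1.438 in → 1.2 × 1.438 × 0.75 × 65 = 84.09 → r_n = 84.09 kips.
R_n = 1 × 42.05 + 4 × 84.09 = 378.4 kips.
Design strength φR_n = 0.75 × 378.4 = 284 kips.

284 kips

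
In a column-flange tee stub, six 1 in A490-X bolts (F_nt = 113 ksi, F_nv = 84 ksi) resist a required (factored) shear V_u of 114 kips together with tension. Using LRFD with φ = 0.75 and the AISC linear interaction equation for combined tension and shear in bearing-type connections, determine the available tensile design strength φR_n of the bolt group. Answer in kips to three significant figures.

366 kips

A_b = π·1²/4 = 0.7854 in²; f_rv = 114 / (6 × 0.7854) = 24.19 ksi.
F'_nt = 1.3 F_nt − (F_nt / φF_nv) f_rv = 1.3·113 − (113/(0.75·84))·24.19 = 103.5 ksi, capped at F_nt → F'_nt = 103.5 ksi.
R_n = F'_nt · A_b · n = 103.5 × 0.7854 × 6 = 487.8 kips.
Design strength φR_n = 0.75 × 487.8 = 366 kips.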